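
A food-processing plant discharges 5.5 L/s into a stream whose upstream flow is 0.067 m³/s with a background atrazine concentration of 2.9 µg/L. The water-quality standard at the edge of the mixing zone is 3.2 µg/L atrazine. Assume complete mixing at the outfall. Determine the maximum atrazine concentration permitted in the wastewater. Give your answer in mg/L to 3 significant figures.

5.5 L/s = 0.0055 m³/s.
2.9 µg/L = 0.0029 mg/L.
3.2 µg/L = 0.0032 mg/L.
Mass balance: 0.0032·0.0725 = 0.0055·Cₑ + 0.067·0.0029.
Cₑ = (0.000232 − 0.0001943) / 0.0055 = 0.006855 mg/L.

0.00685 mg/L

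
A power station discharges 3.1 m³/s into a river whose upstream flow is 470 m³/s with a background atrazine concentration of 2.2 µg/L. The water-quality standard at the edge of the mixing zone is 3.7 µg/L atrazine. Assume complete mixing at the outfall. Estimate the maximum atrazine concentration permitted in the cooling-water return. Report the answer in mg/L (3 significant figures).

2.2 µg/L = 0.0022 mg/L.
3.7 µg/L = 0.0037 mg/L.
Mass balance: 0.0037·473.1 = 3.1·Cₑ + 470·0.0022.
Cₑ = (1.75 − 1.034) / 3.1 = 0.2311 mg/L.

0.231 mg/L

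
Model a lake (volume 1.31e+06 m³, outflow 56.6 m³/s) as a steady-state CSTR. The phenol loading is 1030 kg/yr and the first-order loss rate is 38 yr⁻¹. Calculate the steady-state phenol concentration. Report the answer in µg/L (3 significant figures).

0.561 µg/L

Outflow Q = 56.6 m³/s × 3.156e+07 s/yr = 1.786e+09 m³/yr.
Steady-state CSTR mass balance: W = Q·C + k·V·C, so C = W/(Q + kV).
Q + kV = 1.786e+09 + 38·1.31e+06 = 1.836e+09 m³/yr.
C = 1030/1.836e+09 = 5.61e-07 kg/m³ = 0.000561 mg/L = 0.561 µg/L.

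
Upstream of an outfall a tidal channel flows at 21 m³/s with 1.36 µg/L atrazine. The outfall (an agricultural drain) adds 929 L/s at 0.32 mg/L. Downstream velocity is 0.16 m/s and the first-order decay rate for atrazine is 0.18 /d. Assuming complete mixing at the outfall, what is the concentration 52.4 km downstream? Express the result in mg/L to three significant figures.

0.00751 mg/L

929 L/s = 0.929 m³/s.
1.36 µg/L = 0.00136 mg/L.
After complete mixing, C₀ = (0.929·0.32 + 21·0.00136) / 21.93 = 0.01486 mg/L.
Travel time t = 5.24e+04 m / 0.16 m/s = 3.275e+05 s = 3.791 d.
C = 0.01486·exp(−0.18·3.791) = 0.01486·0.5055 = 0.007511 mg/L.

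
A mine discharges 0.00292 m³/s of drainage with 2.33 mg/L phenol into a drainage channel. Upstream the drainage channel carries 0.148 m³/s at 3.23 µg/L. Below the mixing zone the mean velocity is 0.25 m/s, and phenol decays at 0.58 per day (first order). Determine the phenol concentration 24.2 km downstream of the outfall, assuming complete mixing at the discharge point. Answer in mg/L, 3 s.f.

3.23 µg/L = 0.00323 mg/L.
After complete mixing, C₀ = (0.00292·2.33 + 0.148·0.00323) / 0.1509 = 0.04825 mg/L.
Travel time t = 2.42e+04 m / 0.25 m/s = 9.68e+04 s = 1.12 d.
C = 0.04825·exp(−0.58·1.12) = 0.04825·0.5221 = 0.02519 mg/L.

0.0252 mg/L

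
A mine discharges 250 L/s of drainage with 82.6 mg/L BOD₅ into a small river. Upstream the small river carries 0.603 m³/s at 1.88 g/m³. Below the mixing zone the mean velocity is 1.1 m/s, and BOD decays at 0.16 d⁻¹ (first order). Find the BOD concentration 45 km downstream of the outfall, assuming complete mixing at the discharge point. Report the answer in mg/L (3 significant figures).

23.7 mg/L

250 L/s = 0.25 m³/s.
After complete mixing, C₀ = (0.25·82.6 + 0.603·1.88) / 0.853 = 25.54 mg/L.
Travel time t = 4.5e+04 m / 1.1 m/s = 4.091e+04 s = 0.4735 d.
C = 25.54·exp(−0.16·0.4735) = 25.54·0.927 = 23.67 mg/L.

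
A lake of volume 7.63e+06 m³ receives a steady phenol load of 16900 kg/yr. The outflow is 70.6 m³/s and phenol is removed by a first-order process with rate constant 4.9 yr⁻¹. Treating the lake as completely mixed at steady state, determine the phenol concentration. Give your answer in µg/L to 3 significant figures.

7.46 µg/L

Outflow Q = 70.6 m³/s × 3.156e+07 s/yr = 2.228e+09 m³/yr.
Steady-state CSTR mass balance: W = Q·C + k·V·C, so C = W/(Q + kV).
Q + kV = 2.228e+09 + 4.9·7.63e+06 = 2.265e+09 m³/yr.
C = 16900/2.265e+09 = 7.46e-06 kg/m³ = 0.00746 mg/L = 7.46 µg/L.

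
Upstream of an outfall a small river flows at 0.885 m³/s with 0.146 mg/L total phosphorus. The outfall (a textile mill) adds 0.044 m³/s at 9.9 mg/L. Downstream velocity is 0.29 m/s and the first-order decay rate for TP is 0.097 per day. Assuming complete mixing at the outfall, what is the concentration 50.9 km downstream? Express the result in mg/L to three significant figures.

After complete mixing, C₀ = (0.044·9.9 + 0.885·0.146) / 0.929 = 0.608 mg/L.
Travel time t = 5.09e+04 m / 0.29 m/s = 1.755e+05 s = 2.031 d.
C = 0.608·exp(−0.097·2.031) = 0.608·0.8211 = 0.4992 mg/L.

0.499 mg/L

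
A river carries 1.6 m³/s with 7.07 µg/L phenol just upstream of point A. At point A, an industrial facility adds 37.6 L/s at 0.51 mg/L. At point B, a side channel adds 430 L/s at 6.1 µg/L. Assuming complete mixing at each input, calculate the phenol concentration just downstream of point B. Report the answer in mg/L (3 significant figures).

0.0160 mg/L

7.07 µg/L = 0.00707 mg/L.
37.6 L/s = 0.0376 m³/s.
After input A: C = (1.6·0.00707 + 0.0376·0.51) / 1.638 = 0.01862 mg/L.
430 L/s = 0.43 m³/s.
6.1 µg/L = 0.0061 mg/L.
After input B: C = (1.638·0.01862 + 0.43·0.0061) / 2.068 = 0.01601 mg/L.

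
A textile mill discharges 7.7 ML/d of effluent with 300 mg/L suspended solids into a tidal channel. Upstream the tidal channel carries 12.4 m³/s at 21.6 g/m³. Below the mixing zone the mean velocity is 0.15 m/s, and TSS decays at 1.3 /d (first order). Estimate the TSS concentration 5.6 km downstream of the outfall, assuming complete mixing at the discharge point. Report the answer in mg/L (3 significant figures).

7.7 ML/d = 0.08912 m³/s.
After complete mixing, C₀ = (0.08912·300 + 12.4·21.6) / 12.49 = 23.59 mg/L.
Travel time t = 5600 m / 0.15 m/s = 3.733e+04 s = 0.4321 d.
C = 23.59·exp(−1.3·0.4321) = 23.59·0.5702 = 13.45 mg/L.

13.4 mg/L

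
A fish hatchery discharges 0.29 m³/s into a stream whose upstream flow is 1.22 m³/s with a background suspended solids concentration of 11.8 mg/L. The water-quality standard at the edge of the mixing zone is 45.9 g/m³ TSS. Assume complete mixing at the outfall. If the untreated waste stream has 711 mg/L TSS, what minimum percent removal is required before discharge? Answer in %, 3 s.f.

73.4 %

Mass balance: 45.9·1.51 = 0.29·Cₑ + 1.22·11.8.
Cₑ = (69.31 − 14.4) / 0.29 = 189.4 mg/L.
Required removal = 1 − 189.4/711 = 73.37 %.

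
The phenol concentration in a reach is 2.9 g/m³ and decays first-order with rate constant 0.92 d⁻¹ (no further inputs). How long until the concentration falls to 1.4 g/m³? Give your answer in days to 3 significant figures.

t = ln(C₀/C)/k = ln(2.9/1.4)/0.92 = 0.7282/0.92 = 0.7916 d.

0.792 d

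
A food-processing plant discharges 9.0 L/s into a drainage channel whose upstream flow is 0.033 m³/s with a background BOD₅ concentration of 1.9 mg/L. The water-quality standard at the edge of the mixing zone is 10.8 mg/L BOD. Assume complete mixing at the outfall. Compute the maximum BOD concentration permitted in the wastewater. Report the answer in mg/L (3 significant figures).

9.0 L/s = 0.009 m³/s.
Mass balance: 10.8·0.042 = 0.009·Cₑ + 0.033·1.9.
Cₑ = (0.4536 − 0.0627) / 0.009 = 43.43 mg/L.

43.4 mg/L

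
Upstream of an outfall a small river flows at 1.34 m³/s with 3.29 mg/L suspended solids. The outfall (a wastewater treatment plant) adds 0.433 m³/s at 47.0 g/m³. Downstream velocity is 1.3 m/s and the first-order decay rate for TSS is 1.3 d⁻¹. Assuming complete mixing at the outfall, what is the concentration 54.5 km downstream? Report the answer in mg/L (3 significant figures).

After complete mixing, C₀ = (0.433·47 + 1.34·3.29) / 1.773 = 13.96 mg/L.
Travel time t = 5.45e+04 m / 1.3 m/s = 4.192e+04 s = 0.4852 d.
C = 13.96·exp(−1.3·0.4852) = 13.96·0.5322 = 7.432 mg/L.

7.43 mg/L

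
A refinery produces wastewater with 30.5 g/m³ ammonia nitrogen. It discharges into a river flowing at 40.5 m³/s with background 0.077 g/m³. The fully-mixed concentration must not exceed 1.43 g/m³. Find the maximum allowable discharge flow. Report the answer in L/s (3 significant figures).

1880 L/s

Mass balance at complete mixing: C_std·(Q_w + Q_r) = Q_w·C_e + Q_r·C_b.
Rearranging, Q_w = Q_r·(C_std − C_b)/(C_e − C_std) = 40.5·(1.43 − 0.077) / (30.5 − 1.43) = 1.885 m³/s.
= 1885 L/s.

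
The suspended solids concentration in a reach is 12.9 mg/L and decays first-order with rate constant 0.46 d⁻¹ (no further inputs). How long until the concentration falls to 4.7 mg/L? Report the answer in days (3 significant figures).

t = ln(C₀/C)/k = ln(12.9/4.7)/0.46 = 1.01/0.46 = 2.195 d.

2.19 d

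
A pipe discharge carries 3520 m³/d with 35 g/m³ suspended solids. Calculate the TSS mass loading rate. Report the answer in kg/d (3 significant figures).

3520 m³/d = 0.04074 m³/s.
Mass flux = Q·C = 0.04074 m³/s × 35 g/m³ = 1.426 g/s.
= 1.426 g/s × 86.4 = 123.2 kg/d.

123 kg/d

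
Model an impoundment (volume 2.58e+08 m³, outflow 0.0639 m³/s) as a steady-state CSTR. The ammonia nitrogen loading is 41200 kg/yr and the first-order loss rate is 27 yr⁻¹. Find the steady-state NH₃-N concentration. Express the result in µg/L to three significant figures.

5.91 µg/L

Outflow Q = 0.0639 m³/s × 3.156e+07 s/yr = 2.017e+06 m³/yr.
Steady-state CSTR mass balance: W = Q·C + k·V·C, so C = W/(Q + kV).
Q + kV = 2.017e+06 + 27·2.58e+08 = 6.968e+09 m³/yr.
C = 41200/6.968e+09 = 5.913e-06 kg/m³ = 0.005913 mg/L = 5.913 µg/L.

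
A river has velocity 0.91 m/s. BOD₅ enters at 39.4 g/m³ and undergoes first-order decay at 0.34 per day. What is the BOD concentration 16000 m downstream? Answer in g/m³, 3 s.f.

36.8 g/m³

Travel time t = 16000 m / 0.91 m/s = 1.6e+04/0.91 = 1.758e+04 s = 0.2035 d.
First-order decay: C = 39.4·exp(−0.34·0.2035) = 39.4·0.9331 = 36.77 g/m³.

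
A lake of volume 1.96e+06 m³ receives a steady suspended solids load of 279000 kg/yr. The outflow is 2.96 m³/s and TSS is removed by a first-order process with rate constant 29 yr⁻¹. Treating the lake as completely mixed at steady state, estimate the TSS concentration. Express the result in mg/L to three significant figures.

1.86 mg/L

Outflow Q = 2.96 m³/s × 3.156e+07 s/yr = 9.341e+07 m³/yr.
Steady-state CSTR mass balance: W = Q·C + k·V·C, so C = W/(Q + kV).
Q + kV = 9.341e+07 + 29·1.96e+06 = 1.503e+08 m³/yr.
C = 279000/1.503e+08 = 0.001857 kg/m³ = 1.857 mg/L.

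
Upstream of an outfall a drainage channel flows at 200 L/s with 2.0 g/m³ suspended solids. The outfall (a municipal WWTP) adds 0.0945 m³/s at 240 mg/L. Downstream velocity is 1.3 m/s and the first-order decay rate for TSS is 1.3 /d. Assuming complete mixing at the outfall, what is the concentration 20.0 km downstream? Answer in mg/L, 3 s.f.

62.2 mg/L

200 L/s = 0.2 m³/s.
After complete mixing, C₀ = (0.0945·240 + 0.2·2) / 0.2945 = 78.37 mg/L.
Travel time t = 2e+04 m / 1.3 m/s = 1.538e+04 s = 0.1781 d.
C = 78.37·exp(−1.3·0.1781) = 78.37·0.7934 = 62.18 mg/L.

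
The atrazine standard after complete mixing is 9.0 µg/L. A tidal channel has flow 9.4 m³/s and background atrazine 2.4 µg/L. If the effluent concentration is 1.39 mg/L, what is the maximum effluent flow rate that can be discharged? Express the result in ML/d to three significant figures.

3.88 ML/d

2.4 µg/L = 0.0024 mg/L.
9.0 µg/L = 0.009 mg/L.
Mass balance at complete mixing: C_std·(Q_w + Q_r) = Q_w·C_e + Q_r·C_b.
Rearranging, Q_w = Q_r·(C_std − C_b)/(C_e − C_std) = 9.4·(0.009 − 0.0024) / (1.39 − 0.009) = 0.04492 m³/s.
= 3.881 ML/d.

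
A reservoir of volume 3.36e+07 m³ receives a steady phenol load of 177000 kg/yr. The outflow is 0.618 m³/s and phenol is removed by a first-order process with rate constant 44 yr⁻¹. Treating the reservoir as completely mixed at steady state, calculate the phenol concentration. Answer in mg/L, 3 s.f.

0.118 mg/L

Outflow Q = 0.618 m³/s × 3.156e+07 s/yr = 1.95e+07 m³/yr.
Steady-state CSTR mass balance: W = Q·C + k·V·C, so C = W/(Q + kV).
Q + kV = 1.95e+07 + 44·3.36e+07 = 1.498e+09 m³/yr.
C = 177000/1.498e+09 = 0.0001182 kg/m³ = 0.1182 mg/L.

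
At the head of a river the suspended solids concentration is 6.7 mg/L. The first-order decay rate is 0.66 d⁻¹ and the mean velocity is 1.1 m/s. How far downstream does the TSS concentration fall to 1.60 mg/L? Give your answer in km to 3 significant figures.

From C = C₀·e^(−kt), t = ln(C₀/C)/k = ln(6.7/1.60)/0.66 = 1.432/0.66 = 2.17 d.
Distance = v·t = 1.1 m/s × 1.875e+05 s = 2.062e+05 m = 206.2 km.

206 km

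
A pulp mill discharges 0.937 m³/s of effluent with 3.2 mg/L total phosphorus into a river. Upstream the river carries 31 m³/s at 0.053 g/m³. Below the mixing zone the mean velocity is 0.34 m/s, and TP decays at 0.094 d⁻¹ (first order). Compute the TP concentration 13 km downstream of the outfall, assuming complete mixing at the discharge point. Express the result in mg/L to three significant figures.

0.139 mg/L

After complete mixing, C₀ = (0.937·3.2 + 31·0.053) / 31.94 = 0.1453 mg/L.
Travel time t = 1.3e+04 m / 0.34 m/s = 3.824e+04 s = 0.4425 d.
C = 0.1453·exp(−0.094·0.4425) = 0.1453·0.9593 = 0.1394 mg/L.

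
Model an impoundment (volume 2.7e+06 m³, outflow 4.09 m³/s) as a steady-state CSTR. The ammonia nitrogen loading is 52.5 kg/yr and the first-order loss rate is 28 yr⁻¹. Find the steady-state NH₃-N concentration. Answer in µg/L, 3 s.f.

Outflow Q = 4.09 m³/s × 3.156e+07 s/yr = 1.291e+08 m³/yr.
Steady-state CSTR mass balance: W = Q·C + k·V·C, so C = W/(Q + kV).
Q + kV = 1.291e+08 + 28·2.7e+06 = 2.047e+08 m³/yr.
C = 52.5/2.047e+08 = 2.565e-07 kg/m³ = 0.0002565 mg/L = 0.2565 µg/L.

0.257 µg/L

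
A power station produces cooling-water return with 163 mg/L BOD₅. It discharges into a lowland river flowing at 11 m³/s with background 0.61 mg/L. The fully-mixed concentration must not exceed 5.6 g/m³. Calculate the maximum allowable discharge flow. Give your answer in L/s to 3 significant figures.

Mass balance at complete mixing: C_std·(Q_w + Q_r) = Q_w·C_e + Q_r·C_b.
Rearranging, Q_w = Q_r·(C_std − C_b)/(C_e − C_std) = 11·(5.6 − 0.61) / (163 − 5.6) = 0.3487 m³/s.
= 348.7 L/s.

349 L/s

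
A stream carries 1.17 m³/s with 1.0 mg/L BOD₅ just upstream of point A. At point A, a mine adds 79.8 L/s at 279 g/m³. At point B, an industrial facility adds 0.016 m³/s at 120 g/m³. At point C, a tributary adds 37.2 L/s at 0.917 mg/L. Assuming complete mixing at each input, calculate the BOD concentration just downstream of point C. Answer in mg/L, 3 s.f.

79.8 L/s = 0.0798 m³/s.
After input A: C = (1.17·1 + 0.0798·279) / 1.25 = 18.75 mg/L.
After input B: C = (1.25·18.75 + 0.016·120) / 1.266 = 20.03 mg/L.
37.2 L/s = 0.0372 m³/s.
After input C: C = (1.266·20.03 + 0.0372·0.917) / 1.303 = 19.48 mg/L.

19.5 mg/L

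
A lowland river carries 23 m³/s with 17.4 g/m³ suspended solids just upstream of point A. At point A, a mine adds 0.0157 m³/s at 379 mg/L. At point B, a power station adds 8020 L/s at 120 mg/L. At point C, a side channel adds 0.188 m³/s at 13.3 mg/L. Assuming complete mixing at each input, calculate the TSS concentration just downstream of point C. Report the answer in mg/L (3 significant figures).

After input A: C = (23·17.4 + 0.0157·379) / 23.02 = 17.65 mg/L.
8020 L/s = 8.02 m³/s.
After input B: C = (23.02·17.65 + 8.02·120) / 31.04 = 44.1 mg/L.
After input C: C = (31.04·44.1 + 0.188·13.3) / 31.22 = 43.91 mg/L.

43.9 mg/L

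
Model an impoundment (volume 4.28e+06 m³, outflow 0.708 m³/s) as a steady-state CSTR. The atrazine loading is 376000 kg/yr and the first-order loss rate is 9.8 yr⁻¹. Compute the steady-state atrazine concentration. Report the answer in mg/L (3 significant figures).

Outflow Q = 0.708 m³/s × 3.156e+07 s/yr = 2.234e+07 m³/yr.
Steady-state CSTR mass balance: W = Q·C + k·V·C, so C = W/(Q + kV).
Q + kV = 2.234e+07 + 9.8·4.28e+06 = 6.429e+07 m³/yr.
C = 376000/6.429e+07 = 0.005849 kg/m³ = 5.849 mg/L.

5.85 mg/L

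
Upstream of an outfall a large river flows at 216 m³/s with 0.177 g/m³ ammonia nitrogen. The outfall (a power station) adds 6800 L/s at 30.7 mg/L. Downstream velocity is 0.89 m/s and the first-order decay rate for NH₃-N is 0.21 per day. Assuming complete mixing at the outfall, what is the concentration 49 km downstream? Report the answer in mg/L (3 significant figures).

6800 L/s = 6.8 m³/s.
After complete mixing, C₀ = (6.8·30.7 + 216·0.177) / 222.8 = 1.109 mg/L.
Travel time t = 4.9e+04 m / 0.89 m/s = 5.506e+04 s = 0.6372 d.
C = 1.109·exp(−0.21·0.6372) = 1.109·0.8748 = 0.9697 mg/L.

0.970 mg/L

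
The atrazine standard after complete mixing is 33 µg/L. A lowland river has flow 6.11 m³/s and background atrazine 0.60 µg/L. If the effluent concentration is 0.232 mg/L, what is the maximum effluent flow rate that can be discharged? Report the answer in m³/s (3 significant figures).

0.60 µg/L = 0.0006 mg/L.
33 µg/L = 0.033 mg/L.
Mass balance at complete mixing: C_std·(Q_w + Q_r) = Q_w·C_e + Q_r·C_b.
Rearranging, Q_w = Q_r·(C_std − C_b)/(C_e − C_std) = 6.11·(0.033 − 0.0006) / (0.232 − 0.033) = 0.9948 m³/s.

0.995 m³/s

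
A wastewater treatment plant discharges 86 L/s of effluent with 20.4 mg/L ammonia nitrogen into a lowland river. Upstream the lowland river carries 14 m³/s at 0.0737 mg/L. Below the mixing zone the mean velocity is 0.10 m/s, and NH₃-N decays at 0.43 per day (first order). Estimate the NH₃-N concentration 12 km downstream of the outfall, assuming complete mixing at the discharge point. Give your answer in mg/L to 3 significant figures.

86 L/s = 0.086 m³/s.
After complete mixing, C₀ = (0.086·20.4 + 14·0.0737) / 14.09 = 0.1978 mg/L.
Travel time t = 1.2e+04 m / 0.10 m/s = 1.2e+05 s = 1.389 d.
C = 0.1978·exp(−0.43·1.389) = 0.1978·0.5503 = 0.1089 mg/L.

0.109 mg/L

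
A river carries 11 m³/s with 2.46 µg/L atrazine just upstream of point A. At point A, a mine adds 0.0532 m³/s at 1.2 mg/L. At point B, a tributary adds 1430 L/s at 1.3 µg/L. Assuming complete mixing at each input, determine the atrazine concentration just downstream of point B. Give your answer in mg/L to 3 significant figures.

2.46 µg/L = 0.00246 mg/L.
After input A: C = (11·0.00246 + 0.0532·1.2) / 11.05 = 0.008224 mg/L.
1430 L/s = 1.43 m³/s.
1.3 µg/L = 0.0013 mg/L.
After input B: C = (11.05·0.008224 + 1.43·0.0013) / 12.48 = 0.007431 mg/L.

0.00743 mg/L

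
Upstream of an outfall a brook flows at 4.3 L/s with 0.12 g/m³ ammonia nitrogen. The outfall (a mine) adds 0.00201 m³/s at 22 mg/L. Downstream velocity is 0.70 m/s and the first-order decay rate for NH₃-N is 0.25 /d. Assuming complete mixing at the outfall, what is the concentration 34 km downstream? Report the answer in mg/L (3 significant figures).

6.16 mg/L

4.3 L/s = 0.0043 m³/s.
After complete mixing, C₀ = (0.00201·22 + 0.0043·0.12) / 0.00631 = 7.09 mg/L.
Travel time t = 3.4e+04 m / 0.70 m/s = 4.857e+04 s = 0.5622 d.
C = 7.09·exp(−0.25·0.5622) = 7.09·0.8689 = 6.16 mg/L.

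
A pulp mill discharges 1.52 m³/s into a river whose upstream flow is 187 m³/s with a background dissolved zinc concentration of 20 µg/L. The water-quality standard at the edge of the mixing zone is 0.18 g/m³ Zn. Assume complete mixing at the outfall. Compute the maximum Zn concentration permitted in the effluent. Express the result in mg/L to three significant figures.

20 µg/L = 0.02 mg/L.
Mass balance: 0.18·188.5 = 1.52·Cₑ + 187·0.02.
Cₑ = (33.93 − 3.74) / 1.52 = 19.86 mg/L.

19.9 mg/L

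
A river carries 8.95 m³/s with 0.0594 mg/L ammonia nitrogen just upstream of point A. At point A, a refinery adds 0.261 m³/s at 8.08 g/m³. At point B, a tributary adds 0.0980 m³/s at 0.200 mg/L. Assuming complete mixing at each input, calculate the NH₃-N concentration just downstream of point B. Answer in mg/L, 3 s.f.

After input A: C = (8.95·0.0594 + 0.261·8.08) / 9.211 = 0.2867 mg/L.
After input B: C = (9.211·0.2867 + 0.098·0.2) / 9.309 = 0.2858 mg/L.

0.286 mg/L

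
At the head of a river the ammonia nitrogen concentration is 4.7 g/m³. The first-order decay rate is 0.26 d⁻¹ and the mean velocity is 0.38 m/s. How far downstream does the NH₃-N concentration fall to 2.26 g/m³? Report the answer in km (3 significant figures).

92.5 km

From C = C₀·e^(−kt), t = ln(C₀/C)/k = ln(4.7/2.26)/0.26 = 0.7322/0.26 = 2.816 d.
Distance = v·t = 0.38 m/s × 2.433e+05 s = 9.246e+04 m = 92.46 km.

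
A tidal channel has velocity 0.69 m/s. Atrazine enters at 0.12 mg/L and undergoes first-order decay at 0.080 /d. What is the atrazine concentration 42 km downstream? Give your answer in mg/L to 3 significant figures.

0.113 mg/L

Travel time t = 42 km / 0.69 m/s = 4.2e+04/0.69 = 6.087e+04 s = 0.7045 d.
First-order decay: C = 0.12·exp(−0.080·0.7045) = 0.12·0.9452 = 0.1134 mg/L.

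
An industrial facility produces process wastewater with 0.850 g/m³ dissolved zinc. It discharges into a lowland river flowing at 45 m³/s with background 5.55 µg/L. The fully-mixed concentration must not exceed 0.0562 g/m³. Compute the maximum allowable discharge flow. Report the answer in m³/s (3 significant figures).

5.55 µg/L = 0.00555 mg/L.
Mass balance at complete mixing: C_std·(Q_w + Q_r) = Q_w·C_e + Q_r·C_b.
Rearranging, Q_w = Q_r·(C_std − C_b)/(C_e − C_std) = 45·(0.0562 − 0.00555) / (0.85 − 0.0562) = 2.871 m³/s.

2.87 m³/s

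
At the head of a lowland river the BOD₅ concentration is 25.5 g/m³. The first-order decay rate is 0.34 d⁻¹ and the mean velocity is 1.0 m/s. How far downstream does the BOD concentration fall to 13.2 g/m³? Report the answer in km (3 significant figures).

167 km

From C = C₀·e^(−kt), t = ln(C₀/C)/k = ln(25.5/13.2)/0.34 = 0.6585/0.34 = 1.937 d.
Distance = v·t = 1.0 m/s × 1.673e+05 s = 1.673e+05 m = 167.3 km.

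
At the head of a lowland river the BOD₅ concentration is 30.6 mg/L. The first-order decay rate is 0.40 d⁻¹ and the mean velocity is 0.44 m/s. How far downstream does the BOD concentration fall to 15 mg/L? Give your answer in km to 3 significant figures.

From C = C₀·e^(−kt), t = ln(C₀/C)/k = ln(30.6/15)/0.40 = 0.7129/0.40 = 1.782 d.
Distance = v·t = 0.44 m/s × 1.54e+05 s = 6.776e+04 m = 67.76 km.

67.8 km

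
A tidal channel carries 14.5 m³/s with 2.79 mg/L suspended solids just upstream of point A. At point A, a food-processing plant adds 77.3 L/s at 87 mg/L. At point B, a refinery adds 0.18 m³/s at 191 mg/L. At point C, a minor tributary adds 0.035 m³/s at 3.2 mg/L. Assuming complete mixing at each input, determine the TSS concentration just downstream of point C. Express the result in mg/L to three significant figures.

77.3 L/s = 0.0773 m³/s.
After input A: C = (14.5·2.79 + 0.0773·87) / 14.58 = 3.237 mg/L.
After input B: C = (14.58·3.237 + 0.18·191) / 14.76 = 5.527 mg/L.
After input C: C = (14.76·5.527 + 0.035·3.2) / 14.79 = 5.521 mg/L.

5.52 mg/L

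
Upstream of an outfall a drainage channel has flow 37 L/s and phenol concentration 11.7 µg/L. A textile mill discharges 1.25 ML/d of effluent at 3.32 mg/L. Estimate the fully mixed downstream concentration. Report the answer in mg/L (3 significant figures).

1.25 ML/d = 0.01447 m³/s.
37 L/s = 0.037 m³/s.
11.7 µg/L = 0.0117 mg/L.
Flow-weighted mixing gives C = (0.01447·3.32 + 0.037·0.0117) / (0.01447 + 0.037) = 0.04847/0.05147 = 0.9417 mg/L.

0.942 mg/L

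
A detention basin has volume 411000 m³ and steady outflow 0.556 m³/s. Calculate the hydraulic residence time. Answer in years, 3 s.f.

0.0234 yr

Q = 0.556 m³/s × 3.156e+07 s/yr = 1.755e+07 m³/yr.
Hydraulic residence time τ = V/Q = 411000/1.755e+07 = 0.02342 yr.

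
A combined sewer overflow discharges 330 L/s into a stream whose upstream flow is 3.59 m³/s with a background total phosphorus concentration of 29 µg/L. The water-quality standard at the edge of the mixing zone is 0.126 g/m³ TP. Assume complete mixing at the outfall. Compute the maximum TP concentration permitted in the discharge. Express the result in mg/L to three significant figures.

1.18 mg/L

330 L/s = 0.33 m³/s.
29 µg/L = 0.029 mg/L.
Mass balance: 0.126·3.92 = 0.33·Cₑ + 3.59·0.029.
Cₑ = (0.4939 − 0.1041) / 0.33 = 1.181 mg/L.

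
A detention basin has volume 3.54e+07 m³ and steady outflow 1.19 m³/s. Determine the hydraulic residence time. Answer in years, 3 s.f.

0.943 yr

Q = 1.19 m³/s × 3.156e+07 s/yr = 3.755e+07 m³/yr.
Hydraulic residence time τ = V/Q = 3.54e+07/3.755e+07 = 0.9427 yr.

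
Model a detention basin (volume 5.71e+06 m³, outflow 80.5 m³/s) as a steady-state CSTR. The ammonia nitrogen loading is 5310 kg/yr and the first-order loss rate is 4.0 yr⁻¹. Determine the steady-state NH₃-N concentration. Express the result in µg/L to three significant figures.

Outflow Q = 80.5 m³/s × 3.156e+07 s/yr = 2.54e+09 m³/yr.
Steady-state CSTR mass balance: W = Q·C + k·V·C, so C = W/(Q + kV).
Q + kV = 2.54e+09 + 4.0·5.71e+06 = 2.563e+09 m³/yr.
C = 5310/2.563e+09 = 2.072e-06 kg/m³ = 0.002072 mg/L = 2.072 µg/L.

2.07 µg/L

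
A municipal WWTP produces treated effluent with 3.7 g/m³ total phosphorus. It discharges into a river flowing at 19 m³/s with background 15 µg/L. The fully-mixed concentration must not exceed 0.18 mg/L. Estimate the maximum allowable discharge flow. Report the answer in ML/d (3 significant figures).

76.9 ML/d

15 µg/L = 0.015 mg/L.
Mass balance at complete mixing: C_std·(Q_w + Q_r) = Q_w·C_e + Q_r·C_b.
Rearranging, Q_w = Q_r·(C_std − C_b)/(C_e − C_std) = 19·(0.18 − 0.015) / (3.7 − 0.18) = 0.8906 m³/s.
= 76.95 ML/d.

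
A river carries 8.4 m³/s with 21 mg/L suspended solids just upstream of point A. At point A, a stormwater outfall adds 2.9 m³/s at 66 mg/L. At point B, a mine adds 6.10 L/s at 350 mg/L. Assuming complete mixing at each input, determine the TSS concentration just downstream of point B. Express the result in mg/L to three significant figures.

After input A: C = (8.4·21 + 2.9·66) / 11.3 = 32.55 mg/L.
6.10 L/s = 0.0061 m³/s.
After input B: C = (11.3·32.55 + 0.0061·350) / 11.31 = 32.72 mg/L.

32.7 mg/L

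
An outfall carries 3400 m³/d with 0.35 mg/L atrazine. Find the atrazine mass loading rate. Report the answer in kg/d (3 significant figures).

3400 m³/d = 0.03935 m³/s.
Mass flux = Q·C = 0.03935 m³/s × 0.35 g/m³ = 0.01377 g/s.
= 0.01377 g/s × 86.4 = 1.19 kg/d.

1.19 kg/d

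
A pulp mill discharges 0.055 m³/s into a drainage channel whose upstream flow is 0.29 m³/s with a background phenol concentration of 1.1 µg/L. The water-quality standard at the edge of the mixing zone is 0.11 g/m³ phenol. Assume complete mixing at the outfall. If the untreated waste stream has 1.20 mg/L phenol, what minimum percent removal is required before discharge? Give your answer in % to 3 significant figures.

1.1 µg/L = 0.0011 mg/L.
Mass balance: 0.11·0.345 = 0.055·Cₑ + 0.29·0.0011.
Cₑ = (0.03795 − 0.000319) / 0.055 = 0.6842 mg/L.
Required removal = 1 − 0.6842/1.20 = 42.98 %.

43.0 %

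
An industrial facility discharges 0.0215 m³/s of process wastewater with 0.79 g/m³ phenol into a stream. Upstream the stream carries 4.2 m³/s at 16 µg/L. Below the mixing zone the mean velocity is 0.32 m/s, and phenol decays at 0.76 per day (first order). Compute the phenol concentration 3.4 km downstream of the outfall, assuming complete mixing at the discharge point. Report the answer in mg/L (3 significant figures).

0.0182 mg/L

16 µg/L = 0.016 mg/L.
After complete mixing, C₀ = (0.0215·0.79 + 4.2·0.016) / 4.221 = 0.01994 mg/L.
Travel time t = 3400 m / 0.32 m/s = 1.062e+04 s = 0.123 d.
C = 0.01994·exp(−0.76·0.123) = 0.01994·0.9108 = 0.01816 mg/L.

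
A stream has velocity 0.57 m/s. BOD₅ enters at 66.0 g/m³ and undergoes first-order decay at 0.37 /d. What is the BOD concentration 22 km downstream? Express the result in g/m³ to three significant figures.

55.9 g/m³

Travel time t = 22 km / 0.57 m/s = 2.2e+04/0.57 = 3.86e+04 s = 0.4467 d.
First-order decay: C = 66.0·exp(−0.37·0.4467) = 66.0·0.8477 = 55.94 g/m³.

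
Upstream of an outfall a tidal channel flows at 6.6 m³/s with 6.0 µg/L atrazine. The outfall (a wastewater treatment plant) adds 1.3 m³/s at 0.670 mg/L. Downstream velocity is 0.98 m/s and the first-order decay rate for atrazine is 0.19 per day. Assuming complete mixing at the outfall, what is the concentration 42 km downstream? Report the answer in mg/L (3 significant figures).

6.0 µg/L = 0.006 mg/L.
After complete mixing, C₀ = (1.3·0.67 + 6.6·0.006) / 7.9 = 0.1153 mg/L.
Travel time t = 4.2e+04 m / 0.98 m/s = 4.286e+04 s = 0.496 d.
C = 0.1153·exp(−0.19·0.496) = 0.1153·0.9101 = 0.1049 mg/L.

0.105 mg/L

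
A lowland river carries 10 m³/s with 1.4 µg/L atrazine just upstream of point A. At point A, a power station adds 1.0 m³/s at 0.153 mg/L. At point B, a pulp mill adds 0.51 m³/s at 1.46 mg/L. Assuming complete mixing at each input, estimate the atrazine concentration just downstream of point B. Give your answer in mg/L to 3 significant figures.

0.0792 mg/L

1.4 µg/L = 0.0014 mg/L.
After input A: C = (10·0.0014 + 1·0.153) / 11 = 0.01518 mg/L.
After input B: C = (11·0.01518 + 0.51·1.46) / 11.51 = 0.0792 mg/L.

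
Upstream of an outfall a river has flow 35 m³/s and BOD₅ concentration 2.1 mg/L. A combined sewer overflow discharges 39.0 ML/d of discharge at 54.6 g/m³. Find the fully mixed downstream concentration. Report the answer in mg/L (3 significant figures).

2.77 mg/L

39.0 ML/d = 0.4514 m³/s.
Conservation of mass across the mixing zone: C = (0.4514·54.6 + 35·2.1) / (0.4514 + 35) = 98.15/35.45 = 2.768 mg/L.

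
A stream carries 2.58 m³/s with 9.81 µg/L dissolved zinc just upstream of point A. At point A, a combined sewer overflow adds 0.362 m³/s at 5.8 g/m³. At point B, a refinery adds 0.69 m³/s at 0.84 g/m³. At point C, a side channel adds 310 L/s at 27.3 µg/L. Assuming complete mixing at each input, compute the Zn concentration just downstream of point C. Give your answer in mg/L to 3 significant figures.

0.688 mg/L

9.81 µg/L = 0.00981 mg/L.
After input A: C = (2.58·0.00981 + 0.362·5.8) / 2.942 = 0.7223 mg/L.
After input B: C = (2.942·0.7223 + 0.69·0.84) / 3.632 = 0.7446 mg/L.
310 L/s = 0.31 m³/s.
27.3 µg/L = 0.0273 mg/L.
After input C: C = (3.632·0.7446 + 0.31·0.0273) / 3.942 = 0.6882 mg/L.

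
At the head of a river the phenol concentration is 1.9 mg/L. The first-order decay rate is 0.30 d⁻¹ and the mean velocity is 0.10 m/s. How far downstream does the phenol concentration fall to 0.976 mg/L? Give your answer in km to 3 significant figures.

19.2 km

From C = C₀·e^(−kt), t = ln(C₀/C)/k = ln(1.9/0.976)/0.30 = 0.6661/0.30 = 2.22 d.
Distance = v·t = 0.10 m/s × 1.919e+05 s = 1.919e+04 m = 19.19 km.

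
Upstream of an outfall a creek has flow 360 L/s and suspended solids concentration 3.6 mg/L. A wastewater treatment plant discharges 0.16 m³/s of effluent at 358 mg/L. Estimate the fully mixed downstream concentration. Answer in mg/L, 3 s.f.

113 mg/L

360 L/s = 0.36 m³/s.
Flow-weighted mixing gives C = (0.16·358 + 0.36·3.6) / (0.16 + 0.36) = 58.58/0.52 = 112.6 mg/L.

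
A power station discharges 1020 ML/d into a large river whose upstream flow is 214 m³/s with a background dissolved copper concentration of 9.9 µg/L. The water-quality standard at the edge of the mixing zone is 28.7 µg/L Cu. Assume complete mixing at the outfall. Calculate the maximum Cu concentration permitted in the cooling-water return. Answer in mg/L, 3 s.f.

1020 ML/d = 11.81 m³/s.
9.9 µg/L = 0.0099 mg/L.
28.7 µg/L = 0.0287 mg/L.
Mass balance: 0.0287·225.8 = 11.81·Cₑ + 214·0.0099.
Cₑ = (6.481 − 2.119) / 11.81 = 0.3695 mg/L.

0.369 mg/L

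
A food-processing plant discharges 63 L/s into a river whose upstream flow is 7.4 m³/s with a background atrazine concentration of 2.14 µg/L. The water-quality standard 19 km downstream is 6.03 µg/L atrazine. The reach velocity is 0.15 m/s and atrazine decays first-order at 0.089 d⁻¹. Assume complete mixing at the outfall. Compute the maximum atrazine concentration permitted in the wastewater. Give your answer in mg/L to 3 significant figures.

63 L/s = 0.063 m³/s.
2.14 µg/L = 0.00214 mg/L.
6.03 µg/L = 0.00603 mg/L.
Travel time to the compliance point: t = 1.9e+04/0.15 = 1.267e+05 s = 1.466 d; decay factor exp(−0.089·1.466) = 0.8777.
So the concentration just after mixing may be at most 0.00603/0.8777 = 0.00687 mg/L.
Mass balance: 0.00687·7.463 = 0.063·Cₑ + 7.4·0.00214.
Cₑ = (0.05127 − 0.01584) / 0.063 = 0.5625 mg/L.

0.563 mg/L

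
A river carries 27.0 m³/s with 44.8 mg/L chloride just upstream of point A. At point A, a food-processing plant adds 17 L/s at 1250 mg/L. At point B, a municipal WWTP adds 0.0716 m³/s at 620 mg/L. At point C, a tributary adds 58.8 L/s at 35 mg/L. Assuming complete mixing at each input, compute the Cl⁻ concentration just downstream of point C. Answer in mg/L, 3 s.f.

47.1 mg/L

17 L/s = 0.017 m³/s.
After input A: C = (27·44.8 + 0.017·1250) / 27.02 = 45.56 mg/L.
After input B: C = (27.02·45.56 + 0.0716·620) / 27.09 = 47.08 mg/L.
58.8 L/s = 0.0588 m³/s.
After input C: C = (27.09·47.08 + 0.0588·35) / 27.15 = 47.05 mg/L.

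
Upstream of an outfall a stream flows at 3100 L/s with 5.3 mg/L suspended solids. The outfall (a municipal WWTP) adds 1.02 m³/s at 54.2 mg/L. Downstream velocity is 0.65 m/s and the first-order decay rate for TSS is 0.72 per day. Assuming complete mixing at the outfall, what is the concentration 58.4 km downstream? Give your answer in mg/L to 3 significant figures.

8.23 mg/L

3100 L/s = 3.1 m³/s.
After complete mixing, C₀ = (1.02·54.2 + 3.1·5.3) / 4.12 = 17.41 mg/L.
Travel time t = 5.84e+04 m / 0.65 m/s = 8.985e+04 s = 1.04 d.
C = 17.41·exp(−0.72·1.04) = 17.41·0.473 = 8.233 mg/L.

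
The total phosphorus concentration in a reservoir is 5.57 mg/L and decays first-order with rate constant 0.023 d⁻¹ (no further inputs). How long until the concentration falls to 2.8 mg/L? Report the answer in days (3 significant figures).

29.9 d

t = ln(C₀/C)/k = ln(5.57/2.8)/0.023 = 0.6878/0.023 = 29.9 d.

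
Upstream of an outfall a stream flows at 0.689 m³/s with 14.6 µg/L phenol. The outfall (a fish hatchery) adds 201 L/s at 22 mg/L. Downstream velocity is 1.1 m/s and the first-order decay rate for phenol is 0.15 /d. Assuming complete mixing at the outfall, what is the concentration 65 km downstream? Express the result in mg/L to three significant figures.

201 L/s = 0.201 m³/s.
14.6 µg/L = 0.0146 mg/L.
After complete mixing, C₀ = (0.201·22 + 0.689·0.0146) / 0.89 = 4.98 mg/L.
Travel time t = 6.5e+04 m / 1.1 m/s = 5.909e+04 s = 0.6839 d.
C = 4.98·exp(−0.15·0.6839) = 4.98·0.9025 = 4.494 mg/L.

4.49 mg/L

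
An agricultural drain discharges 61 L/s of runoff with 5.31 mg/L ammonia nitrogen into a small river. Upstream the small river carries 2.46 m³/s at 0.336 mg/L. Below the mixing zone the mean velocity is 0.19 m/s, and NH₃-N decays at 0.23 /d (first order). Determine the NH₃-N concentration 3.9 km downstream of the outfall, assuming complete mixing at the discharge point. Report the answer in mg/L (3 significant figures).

0.432 mg/L

61 L/s = 0.061 m³/s.
After complete mixing, C₀ = (0.061·5.31 + 2.46·0.336) / 2.521 = 0.4564 mg/L.
Travel time t = 3900 m / 0.19 m/s = 2.053e+04 s = 0.2376 d.
C = 0.4564·exp(−0.23·0.2376) = 0.4564·0.9468 = 0.4321 mg/L.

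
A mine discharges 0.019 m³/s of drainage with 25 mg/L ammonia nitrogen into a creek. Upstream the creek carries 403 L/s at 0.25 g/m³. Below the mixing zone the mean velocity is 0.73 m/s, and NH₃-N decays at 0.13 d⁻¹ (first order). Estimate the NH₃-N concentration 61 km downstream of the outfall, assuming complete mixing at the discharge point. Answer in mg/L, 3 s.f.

403 L/s = 0.403 m³/s.
After complete mixing, C₀ = (0.019·25 + 0.403·0.25) / 0.422 = 1.364 mg/L.
Travel time t = 6.1e+04 m / 0.73 m/s = 8.356e+04 s = 0.9671 d.
C = 1.364·exp(−0.13·0.9671) = 1.364·0.8819 = 1.203 mg/L.

1.20 mg/L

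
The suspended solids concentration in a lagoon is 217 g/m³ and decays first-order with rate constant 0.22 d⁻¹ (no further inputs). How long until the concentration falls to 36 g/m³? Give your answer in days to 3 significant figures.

t = ln(C₀/C)/k = ln(217/36)/0.22 = 1.796/0.22 = 8.165 d.

8.17 d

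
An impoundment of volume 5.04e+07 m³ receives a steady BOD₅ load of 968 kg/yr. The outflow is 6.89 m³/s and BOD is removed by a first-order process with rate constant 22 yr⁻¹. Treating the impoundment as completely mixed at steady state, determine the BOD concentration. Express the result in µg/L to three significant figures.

Outflow Q = 6.89 m³/s × 3.156e+07 s/yr = 2.174e+08 m³/yr.
Steady-state CSTR mass balance: W = Q·C + k·V·C, so C = W/(Q + kV).
Q + kV = 2.174e+08 + 22·5.04e+07 = 1.326e+09 m³/yr.
C = 968/1.326e+09 = 7.299e-07 kg/m³ = 0.0007299 mg/L = 0.7299 µg/L.

0.730 µg/L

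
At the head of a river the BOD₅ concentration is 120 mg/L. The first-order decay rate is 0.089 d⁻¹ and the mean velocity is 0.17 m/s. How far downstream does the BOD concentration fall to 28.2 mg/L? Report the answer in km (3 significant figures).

From C = C₀·e^(−kt), t = ln(C₀/C)/k = ln(120/28.2)/0.089 = 1.448/0.089 = 16.27 d.
Distance = v·t = 0.17 m/s × 1.406e+06 s = 2.39e+05 m = 239 km.

239 km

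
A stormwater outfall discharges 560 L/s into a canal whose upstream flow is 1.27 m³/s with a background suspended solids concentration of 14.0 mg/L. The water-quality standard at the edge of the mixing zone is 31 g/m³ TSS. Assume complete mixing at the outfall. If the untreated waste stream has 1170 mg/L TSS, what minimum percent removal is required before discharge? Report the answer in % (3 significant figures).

94.1 %

560 L/s = 0.56 m³/s.
Mass balance: 31·1.83 = 0.56·Cₑ + 1.27·14.
Cₑ = (56.73 − 17.78) / 0.56 = 69.55 mg/L.
Required removal = 1 − 69.55/1170 = 94.06 %.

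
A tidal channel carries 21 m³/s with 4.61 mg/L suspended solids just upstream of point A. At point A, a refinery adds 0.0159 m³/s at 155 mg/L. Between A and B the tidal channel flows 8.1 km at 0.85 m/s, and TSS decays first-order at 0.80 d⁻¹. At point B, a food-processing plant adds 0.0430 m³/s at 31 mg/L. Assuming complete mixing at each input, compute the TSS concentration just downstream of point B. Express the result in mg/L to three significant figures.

After input A: C = (21·4.61 + 0.0159·155) / 21.02 = 4.724 mg/L.
Over the 8.1 km reach to input B (t = 9529 s = 0.1103 d), decay gives C = 4.724·exp(−0.80·0.1103) = 4.325 mg/L.
After input B: C = (21.02·4.325 + 0.043·31) / 21.06 = 4.379 mg/L.

4.38 mg/L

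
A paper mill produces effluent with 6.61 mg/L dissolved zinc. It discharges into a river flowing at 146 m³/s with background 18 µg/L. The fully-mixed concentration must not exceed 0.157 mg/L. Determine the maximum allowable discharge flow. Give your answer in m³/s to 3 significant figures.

3.14 m³/s

18 µg/L = 0.018 mg/L.
Mass balance at complete mixing: C_std·(Q_w + Q_r) = Q_w·C_e + Q_r·C_b.
Rearranging, Q_w = Q_r·(C_std − C_b)/(C_e − C_std) = 146·(0.157 − 0.018) / (6.61 − 0.157) = 3.145 m³/s.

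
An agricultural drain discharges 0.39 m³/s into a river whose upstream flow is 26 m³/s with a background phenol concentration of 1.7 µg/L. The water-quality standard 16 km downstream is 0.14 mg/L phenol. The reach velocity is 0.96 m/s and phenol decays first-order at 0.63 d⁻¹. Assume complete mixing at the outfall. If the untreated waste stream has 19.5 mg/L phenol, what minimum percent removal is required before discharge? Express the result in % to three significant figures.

45.7 %

1.7 µg/L = 0.0017 mg/L.
Travel time to the compliance point: t = 1.6e+04/0.96 = 1.667e+04 s = 0.1929 d; decay factor exp(−0.63·0.1929) = 0.8856.
So the concentration just after mixing may be at most 0.14/0.8856 = 0.1581 mg/L.
Mass balance: 0.1581·26.39 = 0.39·Cₑ + 26·0.0017.
Cₑ = (4.172 − 0.0442) / 0.39 = 10.58 mg/L.
Required removal = 1 − 10.58/19.5 = 45.72 %.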